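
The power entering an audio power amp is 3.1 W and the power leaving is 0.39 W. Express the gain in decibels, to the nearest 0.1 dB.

-9.0 dB

Power is a power quantity, so gain = 10·log₁₀(P_out/P_in).
10·log₁₀(0.39/3.1) = 10·log₁₀(0.1258) = -9.0 dB.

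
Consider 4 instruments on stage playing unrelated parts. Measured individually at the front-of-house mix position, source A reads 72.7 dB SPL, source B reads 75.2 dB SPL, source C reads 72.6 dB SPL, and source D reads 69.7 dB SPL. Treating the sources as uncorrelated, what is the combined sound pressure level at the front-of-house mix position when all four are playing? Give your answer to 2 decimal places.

78.99 dB SPL

Incoherent sources sum as intensities:
L_total = 10·log₁₀(10^(72.7/10) + 10^(75.2/10) + 10^(72.6/10) + 10^(69.7/10)) = 10·log₁₀(79260000) = 78.99 dB SPL.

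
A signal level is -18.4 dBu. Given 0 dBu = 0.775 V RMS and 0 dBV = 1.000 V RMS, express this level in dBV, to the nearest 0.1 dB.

-20.6 dBV

The offset between the scales is 20·log₁₀(0.775/1.000) = −2.214 dB.
So dBV = -18.4 − 2.214 = -20.6 dBV.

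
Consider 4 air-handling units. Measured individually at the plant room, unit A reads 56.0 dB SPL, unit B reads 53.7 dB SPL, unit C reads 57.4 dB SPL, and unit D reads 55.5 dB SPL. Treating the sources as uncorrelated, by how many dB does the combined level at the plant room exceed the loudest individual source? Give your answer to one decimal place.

Incoherent sources sum as intensities:
L_total = 10·log₁₀(10^(56.0/10) + 10^(53.7/10) + 10^(57.4/10) + 10^(55.5/10)) = 61.87 dB SPL.
Excess over the loudest (57.4 dB): 61.87 − 57.4 = 4.5 dB.

4.5 dB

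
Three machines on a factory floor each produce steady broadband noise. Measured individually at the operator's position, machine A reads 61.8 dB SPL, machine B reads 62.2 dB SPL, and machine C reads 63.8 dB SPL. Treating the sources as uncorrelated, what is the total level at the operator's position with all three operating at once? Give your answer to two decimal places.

Uncorrelated sources add in intensity (power), not in dB.
L_total = 10·log₁₀(10^(61.8/10) + 10^(62.2/10) + 10^(63.8/10)) = 10·log₁₀(5572000) = 67.46 dB SPL.

67.46 dB SPL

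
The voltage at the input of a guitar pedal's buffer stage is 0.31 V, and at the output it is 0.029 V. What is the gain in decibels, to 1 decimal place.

Voltage ratio → dB uses the 20·log₁₀ form:
20·log₁₀(0.029/0.31) = 20·log₁₀(0.09355) = -20.6 dB.

-20.6 dB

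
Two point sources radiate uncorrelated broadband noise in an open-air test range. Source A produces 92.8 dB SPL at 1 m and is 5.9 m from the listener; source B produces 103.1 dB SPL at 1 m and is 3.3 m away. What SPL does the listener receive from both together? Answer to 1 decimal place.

At the listener: L_A = 92.8 − 20·log₁₀(5.9) = 77.38 dB; L_B = 103.1 − 20·log₁₀(3.3) = 92.73 dB.
Combined: 10·log₁₀(10^(77.38/10)+10^(92.73/10)) = 92.9 dB SPL.

92.9 dB SPL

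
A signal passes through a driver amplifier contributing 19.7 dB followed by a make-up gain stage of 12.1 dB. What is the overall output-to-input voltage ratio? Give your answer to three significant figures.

38.9

Net gain = 19.7 + 12.1 = 31.8 dB.
Voltage ratio = 10^(31.8/20) = 38.9.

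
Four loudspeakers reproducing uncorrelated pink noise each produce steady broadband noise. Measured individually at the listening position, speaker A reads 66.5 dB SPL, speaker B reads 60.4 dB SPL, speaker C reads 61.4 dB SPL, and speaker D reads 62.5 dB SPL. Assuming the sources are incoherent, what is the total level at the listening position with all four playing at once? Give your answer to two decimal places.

69.41 dB SPL

Add the sources as powers (linear), then convert back to dB:
L_total = 10·log₁₀(10^(66.5/10) + 10^(60.4/10) + 10^(61.4/10) + 10^(62.5/10)) = 10·log₁₀(8722000) = 69.41 dB SPL.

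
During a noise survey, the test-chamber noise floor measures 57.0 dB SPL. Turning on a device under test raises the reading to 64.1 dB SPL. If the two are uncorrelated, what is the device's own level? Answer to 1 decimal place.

63.2 dB SPL

Background correction is a power subtraction:
L_src = 10·log₁₀(10^(64.1/10) − 10^(57.0/10)) = 10·log₁₀(2069000) = 63.2 dB SPL.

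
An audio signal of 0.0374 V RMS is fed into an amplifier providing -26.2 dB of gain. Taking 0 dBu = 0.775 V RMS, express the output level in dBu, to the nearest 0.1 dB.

-52.5 dBu

Input level: 20·log₁₀(0.0374/0.775) = -26.33 dBu.
Output: -26.33 − 26.2 = -52.5 dBu.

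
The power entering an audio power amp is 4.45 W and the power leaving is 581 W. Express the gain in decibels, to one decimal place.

21.2 dB

For a power ratio, dB = 10·log₁₀(P₂/P₁).
10·log₁₀(581/4.45) = 10·log₁₀(130.6) = 21.2 dB.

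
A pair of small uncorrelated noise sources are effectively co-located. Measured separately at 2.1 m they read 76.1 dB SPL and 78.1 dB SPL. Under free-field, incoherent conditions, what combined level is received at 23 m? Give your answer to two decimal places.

Combined at 2.1 m: 10·log₁₀(10^(76.1/10)+10^(78.1/10)) = 80.224 dB SPL.
Then apply −20·log₁₀(23/2.1) = -20.790 dB → 59.43 dB SPL.

59.43 dB SPL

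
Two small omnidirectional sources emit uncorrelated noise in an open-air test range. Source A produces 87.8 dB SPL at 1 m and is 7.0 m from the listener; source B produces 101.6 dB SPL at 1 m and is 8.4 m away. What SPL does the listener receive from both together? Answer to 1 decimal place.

83.4 dB SPL

At the listener: L_A = 87.8 − 20·log₁₀(7.0) = 70.90 dB; L_B = 101.6 − 20·log₁₀(8.4) = 83.11 dB.
Combined: 10·log₁₀(10^(70.90/10)+10^(83.11/10)) = 83.4 dB SPL.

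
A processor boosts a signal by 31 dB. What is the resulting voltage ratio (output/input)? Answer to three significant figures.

Voltage ratio = 10^(dB/20).
10^(31/20) = 10^(1.550) = 35.5.

35.5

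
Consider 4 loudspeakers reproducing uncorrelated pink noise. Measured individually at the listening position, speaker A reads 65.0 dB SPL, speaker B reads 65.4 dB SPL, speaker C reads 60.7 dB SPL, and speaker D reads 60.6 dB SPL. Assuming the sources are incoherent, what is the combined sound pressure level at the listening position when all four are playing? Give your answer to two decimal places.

Add the sources as powers (linear), then convert back to dB:
L_total = 10·log₁₀(10^(65.0/10) + 10^(65.4/10) + 10^(60.7/10) + 10^(60.6/10)) = 10·log₁₀(8953000) = 69.52 dB SPL.

69.52 dB SPL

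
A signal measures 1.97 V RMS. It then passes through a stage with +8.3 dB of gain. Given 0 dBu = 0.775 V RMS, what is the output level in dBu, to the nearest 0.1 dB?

Input level: 20·log₁₀(1.97/0.775) = 8.10 dBu.
Output: 8.10 + 8.3 = +16.4 dBu.

+16.4 dBu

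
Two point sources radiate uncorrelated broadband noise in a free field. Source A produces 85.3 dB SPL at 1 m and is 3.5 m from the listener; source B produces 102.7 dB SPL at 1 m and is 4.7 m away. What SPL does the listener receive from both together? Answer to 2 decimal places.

At the listener: L_A = 85.3 − 20·log₁₀(3.5) = 74.419 dB; L_B = 102.7 − 20·log₁₀(4.7) = 89.258 dB.
Combined: 10·log₁₀(10^(74.419/10)+10^(89.258/10)) = 89.40 dB SPL.

89.40 dB SPL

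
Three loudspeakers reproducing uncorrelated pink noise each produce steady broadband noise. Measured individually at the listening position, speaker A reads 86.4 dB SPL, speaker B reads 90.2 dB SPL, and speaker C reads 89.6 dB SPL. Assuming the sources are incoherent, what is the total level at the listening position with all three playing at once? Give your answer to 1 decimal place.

Add the sources as powers (linear), then convert back to dB:
L_total = 10·log₁₀(10^(86.4/10) + 10^(90.2/10) + 10^(89.6/10)) = 10·log₁₀(2396000000) = 93.8 dB SPL.

93.8 dB SPL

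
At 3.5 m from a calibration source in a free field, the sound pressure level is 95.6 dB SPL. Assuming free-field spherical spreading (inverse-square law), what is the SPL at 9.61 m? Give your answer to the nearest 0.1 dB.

Inverse-square spreading gives ΔL = −20·log₁₀(d₂/d₁).
ΔL = −20·log₁₀(9.61/3.5) = -8.77 dB, so L₂ = 95.6 + (-8.77) = 86.8 dB SPL.

86.8 dB SPL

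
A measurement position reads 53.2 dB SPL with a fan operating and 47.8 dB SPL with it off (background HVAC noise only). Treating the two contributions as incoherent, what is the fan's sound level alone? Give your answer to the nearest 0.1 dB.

Subtract intensities: L_src = 10·log₁₀(10^(L_total/10) − 10^(L_bg/10)).
L_src = 10·log₁₀(10^(53.2/10) − 10^(47.8/10)) = 10·log₁₀(148700) = 51.7 dB SPL.

51.7 dB SPL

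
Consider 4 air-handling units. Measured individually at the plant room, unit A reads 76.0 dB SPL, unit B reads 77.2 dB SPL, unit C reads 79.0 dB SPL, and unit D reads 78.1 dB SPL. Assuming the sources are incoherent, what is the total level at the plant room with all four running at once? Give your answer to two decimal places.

83.73 dB SPL

Uncorrelated sources add in intensity (power), not in dB.
L_total = 10·log₁₀(10^(76.0/10) + 10^(77.2/10) + 10^(79.0/10) + 10^(78.1/10)) = 10·log₁₀(236300000) = 83.73 dB SPL.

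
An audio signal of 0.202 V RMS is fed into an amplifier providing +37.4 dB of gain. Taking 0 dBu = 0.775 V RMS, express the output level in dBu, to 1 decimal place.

Input level: 20·log₁₀(0.202/0.775) = -11.68 dBu.
Output: -11.68 + 37.4 = +25.7 dBu.

+25.7 dBu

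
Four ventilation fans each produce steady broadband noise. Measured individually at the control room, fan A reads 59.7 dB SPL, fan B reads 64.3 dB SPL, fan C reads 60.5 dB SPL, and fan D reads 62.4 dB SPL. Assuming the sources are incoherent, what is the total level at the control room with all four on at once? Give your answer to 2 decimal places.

Add the sources as powers (linear), then convert back to dB:
L_total = 10·log₁₀(10^(59.7/10) + 10^(64.3/10) + 10^(60.5/10) + 10^(62.4/10)) = 10·log₁₀(6485000) = 68.12 dB SPL.

68.12 dB SPL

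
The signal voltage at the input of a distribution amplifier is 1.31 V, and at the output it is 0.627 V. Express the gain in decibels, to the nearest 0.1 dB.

Voltage ratio → dB uses the 20·log₁₀ form:
20·log₁₀(0.627/1.31) = 20·log₁₀(0.4786) = -6.4 dB.

-6.4 dB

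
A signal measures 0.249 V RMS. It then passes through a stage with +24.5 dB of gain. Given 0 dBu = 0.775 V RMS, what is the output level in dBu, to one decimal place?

+14.6 dBu

Input level: 20·log₁₀(0.249/0.775) = -9.86 dBu.
Output: -9.86 + 24.5 = +14.6 dBu.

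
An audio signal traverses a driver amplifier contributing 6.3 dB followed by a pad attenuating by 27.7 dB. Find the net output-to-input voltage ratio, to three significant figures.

0.0851

Net gain = 6.3 + (−27.7) = -21.4 dB.
Voltage ratio = 10^(-21.4/20) = 0.0851.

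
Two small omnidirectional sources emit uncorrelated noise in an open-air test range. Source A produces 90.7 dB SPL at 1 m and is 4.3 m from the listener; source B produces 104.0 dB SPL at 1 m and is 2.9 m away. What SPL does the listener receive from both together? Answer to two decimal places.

94.84 dB SPL

At the listener: L_A = 90.7 − 20·log₁₀(4.3) = 78.031 dB; L_B = 104.0 − 20·log₁₀(2.9) = 94.752 dB.
Combined: 10·log₁₀(10^(78.031/10)+10^(94.752/10)) = 94.84 dB SPL.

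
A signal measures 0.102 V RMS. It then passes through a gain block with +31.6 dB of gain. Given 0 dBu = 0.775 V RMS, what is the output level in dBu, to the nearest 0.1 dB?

Input level: 20·log₁₀(0.102/0.775) = -17.61 dBu.
Output: -17.61 + 31.6 = +14.0 dBu.

+14.0 dBu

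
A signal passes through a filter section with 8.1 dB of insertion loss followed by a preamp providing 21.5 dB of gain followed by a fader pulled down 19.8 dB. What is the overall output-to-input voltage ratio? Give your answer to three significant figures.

Net gain = (−8.1) + 21.5 + (−19.8) = -6.4 dB.
Voltage ratio = 10^(-6.4/20) = 0.479.

0.479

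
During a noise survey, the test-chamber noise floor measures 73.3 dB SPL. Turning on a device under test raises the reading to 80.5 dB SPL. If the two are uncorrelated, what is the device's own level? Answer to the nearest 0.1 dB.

Subtract intensities: L_src = 10·log₁₀(10^(L_total/10) − 10^(L_bg/10)).
L_src = 10·log₁₀(10^(80.5/10) − 10^(73.3/10)) = 10·log₁₀(90820000) = 79.6 dB SPL.

79.6 dB SPL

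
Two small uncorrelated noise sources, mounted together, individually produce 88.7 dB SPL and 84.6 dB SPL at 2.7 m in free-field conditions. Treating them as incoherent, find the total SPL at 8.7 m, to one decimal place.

Combined at 2.7 m: 10·log₁₀(10^(88.7/10)+10^(84.6/10)) = 90.13 dB SPL.
Then apply −20·log₁₀(8.7/2.7) = -10.16 dB → 80.0 dB SPL.

80.0 dB SPL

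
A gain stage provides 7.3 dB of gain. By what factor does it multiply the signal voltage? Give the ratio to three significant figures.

2.32

Voltage ratio = 10^(dB/20).
10^(7.3/20) = 10^(0.3650) = 2.32.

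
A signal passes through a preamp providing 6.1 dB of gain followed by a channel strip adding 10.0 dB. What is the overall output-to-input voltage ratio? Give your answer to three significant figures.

Net gain = 6.1 + 10.0 = 16.1 dB.
Voltage ratio = 10^(16.1/20) = 6.38.

6.38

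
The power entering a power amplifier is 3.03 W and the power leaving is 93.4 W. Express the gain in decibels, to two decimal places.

Power is a power quantity, so gain = 10·log₁₀(P_out/P_in).
10·log₁₀(93.4/3.03) = 10·log₁₀(30.83) = 14.89 dB.

14.89 dB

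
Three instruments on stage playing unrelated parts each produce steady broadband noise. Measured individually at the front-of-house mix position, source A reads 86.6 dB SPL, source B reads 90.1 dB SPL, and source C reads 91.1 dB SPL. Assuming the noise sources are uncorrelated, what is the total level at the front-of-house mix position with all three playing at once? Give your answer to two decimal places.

94.42 dB SPL

Incoherent sources sum as intensities:
L_total = 10·log₁₀(10^(86.6/10) + 10^(90.1/10) + 10^(91.1/10)) = 10·log₁₀(2769000000) = 94.42 dB SPL.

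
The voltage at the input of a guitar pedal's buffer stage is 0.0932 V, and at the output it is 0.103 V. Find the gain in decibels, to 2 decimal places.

For a voltage ratio, dB = 20·log₁₀(V₂/V₁).
20·log₁₀(0.103/0.0932) = 20·log₁₀(1.105) = 0.87 dB.

0.87 dB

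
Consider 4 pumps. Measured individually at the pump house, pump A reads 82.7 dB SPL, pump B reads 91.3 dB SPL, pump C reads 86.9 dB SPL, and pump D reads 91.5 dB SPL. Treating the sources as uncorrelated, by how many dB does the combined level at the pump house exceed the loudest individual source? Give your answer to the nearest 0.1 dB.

Incoherent sources sum as intensities:
L_total = 10·log₁₀(10^(82.7/10) + 10^(91.3/10) + 10^(86.9/10) + 10^(91.5/10)) = 95.36 dB SPL.
Excess over the loudest (91.5 dB): 95.36 − 91.5 = 3.9 dB.

3.9 dB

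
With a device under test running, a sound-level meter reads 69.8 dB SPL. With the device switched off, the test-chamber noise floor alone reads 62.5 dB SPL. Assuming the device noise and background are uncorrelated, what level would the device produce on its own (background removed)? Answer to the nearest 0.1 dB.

Subtract intensities: L_src = 10·log₁₀(10^(L_total/10) − 10^(L_bg/10)).
L_src = 10·log₁₀(10^(69.8/10) − 10^(62.5/10)) = 10·log₁₀(7772000) = 68.9 dB SPL.

68.9 dB SPL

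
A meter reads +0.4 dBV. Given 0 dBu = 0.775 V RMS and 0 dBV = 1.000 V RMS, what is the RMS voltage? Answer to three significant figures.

1.05 V

V = 1.000 V × 10^(+0.4/20).
= 1.000 × 1.047 = 1.05 V.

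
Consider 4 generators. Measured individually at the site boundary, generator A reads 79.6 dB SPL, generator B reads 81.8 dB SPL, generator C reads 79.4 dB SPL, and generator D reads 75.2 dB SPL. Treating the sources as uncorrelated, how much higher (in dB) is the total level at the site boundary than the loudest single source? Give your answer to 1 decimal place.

Add the sources as powers (linear), then convert back to dB:
L_total = 10·log₁₀(10^(79.6/10) + 10^(81.8/10) + 10^(79.4/10) + 10^(75.2/10)) = 85.60 dB SPL.
Excess over the loudest (81.8 dB): 85.60 − 81.8 = 3.8 dB.

3.8 dB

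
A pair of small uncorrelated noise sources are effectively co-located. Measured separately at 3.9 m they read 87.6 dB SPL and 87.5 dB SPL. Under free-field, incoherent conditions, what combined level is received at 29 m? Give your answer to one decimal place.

73.1 dB SPL

Combined at 3.9 m: 10·log₁₀(10^(87.6/10)+10^(87.5/10)) = 90.56 dB SPL.
Then apply −20·log₁₀(29/3.9) = -17.43 dB → 73.1 dB SPL.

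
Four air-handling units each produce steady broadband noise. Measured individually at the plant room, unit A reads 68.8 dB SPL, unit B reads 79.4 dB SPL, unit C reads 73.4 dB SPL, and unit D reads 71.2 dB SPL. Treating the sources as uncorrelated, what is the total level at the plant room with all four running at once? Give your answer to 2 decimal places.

81.13 dB SPL

Incoherent sources sum as intensities:
L_total = 10·log₁₀(10^(68.8/10) + 10^(79.4/10) + 10^(73.4/10) + 10^(71.2/10)) = 10·log₁₀(129700000) = 81.13 dB SPL.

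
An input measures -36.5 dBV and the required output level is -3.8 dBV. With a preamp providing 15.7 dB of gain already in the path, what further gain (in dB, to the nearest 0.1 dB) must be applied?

The required make-up gain is the shortfall in the dB sum.
G = -3.8 − (-36.5) − 15.7 = 17.0 dB.

17.0 dB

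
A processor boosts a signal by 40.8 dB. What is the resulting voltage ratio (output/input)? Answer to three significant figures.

Voltage ratio = 10^(dB/20).
10^(40.8/20) = 10^(2.040) = 110.

110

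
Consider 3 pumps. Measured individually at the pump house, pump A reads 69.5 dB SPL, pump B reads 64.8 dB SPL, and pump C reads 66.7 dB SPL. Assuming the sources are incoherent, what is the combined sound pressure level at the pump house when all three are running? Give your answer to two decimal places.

Uncorrelated sources add in intensity (power), not in dB.
L_total = 10·log₁₀(10^(69.5/10) + 10^(64.8/10) + 10^(66.7/10)) = 10·log₁₀(16610000) = 72.20 dB SPL.

72.20 dB SPL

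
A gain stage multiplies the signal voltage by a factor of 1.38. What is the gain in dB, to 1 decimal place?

2.8 dB

Voltage ratio → dB uses the 20·log₁₀ form:
20·log₁₀(1.38) = 2.8 dB.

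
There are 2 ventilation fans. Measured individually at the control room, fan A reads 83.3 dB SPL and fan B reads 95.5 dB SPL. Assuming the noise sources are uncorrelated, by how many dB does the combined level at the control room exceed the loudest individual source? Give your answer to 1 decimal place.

0.3 dB

Add the sources as powers (linear), then convert back to dB:
L_total = 10·log₁₀(10^(83.3/10) + 10^(95.5/10)) = 95.75 dB SPL.
Excess over the loudest (95.5 dB): 95.75 − 95.5 = 0.3 dB.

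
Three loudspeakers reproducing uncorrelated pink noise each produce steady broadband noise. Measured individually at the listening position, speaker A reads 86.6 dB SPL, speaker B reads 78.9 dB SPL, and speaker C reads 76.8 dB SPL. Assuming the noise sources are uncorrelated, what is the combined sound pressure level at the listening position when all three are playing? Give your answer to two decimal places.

87.65 dB SPL

Incoherent sources sum as intensities:
L_total = 10·log₁₀(10^(86.6/10) + 10^(78.9/10) + 10^(76.8/10)) = 10·log₁₀(582600000) = 87.65 dB SPL.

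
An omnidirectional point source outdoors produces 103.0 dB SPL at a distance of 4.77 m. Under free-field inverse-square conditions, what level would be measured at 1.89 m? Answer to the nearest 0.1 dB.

111.0 dB SPL

Free-field point source: level drops by 20·log₁₀ of the distance ratio.
ΔL = −20·log₁₀(1.89/4.77) = 8.04 dB, so L₂ = 103.0 + (8.04) = 111.0 dB SPL.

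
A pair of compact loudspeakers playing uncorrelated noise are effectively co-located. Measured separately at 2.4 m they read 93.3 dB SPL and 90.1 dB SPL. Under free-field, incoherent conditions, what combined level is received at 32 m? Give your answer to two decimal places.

72.50 dB SPL

Combined at 2.4 m: 10·log₁₀(10^(93.3/10)+10^(90.1/10)) = 94.999 dB SPL.
Then apply −20·log₁₀(32/2.4) = -22.499 dB → 72.50 dB SPL.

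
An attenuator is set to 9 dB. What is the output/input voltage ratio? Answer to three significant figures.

Voltage ratio = 10^(dB/20).
10^(-9/20) = 10^(-0.4500) = 0.355.

0.355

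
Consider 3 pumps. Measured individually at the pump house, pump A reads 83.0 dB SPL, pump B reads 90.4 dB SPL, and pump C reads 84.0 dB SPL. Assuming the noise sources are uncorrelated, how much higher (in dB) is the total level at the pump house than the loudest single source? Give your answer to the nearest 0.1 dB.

1.5 dB

Add the sources as powers (linear), then convert back to dB:
L_total = 10·log₁₀(10^(83.0/10) + 10^(90.4/10) + 10^(84.0/10)) = 91.90 dB SPL.
Excess over the loudest (90.4 dB): 91.90 − 90.4 = 1.5 dB.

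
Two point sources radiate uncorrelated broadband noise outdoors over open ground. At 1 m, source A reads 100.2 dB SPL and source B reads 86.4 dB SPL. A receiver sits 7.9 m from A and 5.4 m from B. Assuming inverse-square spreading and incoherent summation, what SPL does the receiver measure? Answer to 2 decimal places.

At the listener: L_A = 100.2 − 20·log₁₀(7.9) = 82.247 dB; L_B = 86.4 − 20·log₁₀(5.4) = 71.752 dB.
Combined: 10·log₁₀(10^(82.247/10)+10^(71.752/10)) = 82.62 dB SPL.

82.62 dB SPL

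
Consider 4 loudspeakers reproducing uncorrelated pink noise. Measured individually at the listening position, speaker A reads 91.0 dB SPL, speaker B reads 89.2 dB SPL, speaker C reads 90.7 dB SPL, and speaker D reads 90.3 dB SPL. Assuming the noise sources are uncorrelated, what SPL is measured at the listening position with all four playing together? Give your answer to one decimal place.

Uncorrelated sources add in intensity (power), not in dB.
L_total = 10·log₁₀(10^(91.0/10) + 10^(89.2/10) + 10^(90.7/10) + 10^(90.3/10)) = 10·log₁₀(4337000000) = 96.4 dB SPL.

96.4 dB SPL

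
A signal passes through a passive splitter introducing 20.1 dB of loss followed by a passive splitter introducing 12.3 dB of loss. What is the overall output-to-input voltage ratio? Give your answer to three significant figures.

0.0240

Net gain = (−20.1) + (−12.3) = -32.4 dB.
Voltage ratio = 10^(-32.4/20) = 0.0240.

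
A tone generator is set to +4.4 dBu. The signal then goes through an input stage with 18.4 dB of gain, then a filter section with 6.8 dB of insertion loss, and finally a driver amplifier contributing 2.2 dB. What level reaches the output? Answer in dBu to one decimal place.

Gain stages sum in dB:
+4.4 + 18.4 − 6.8 + 2.2 = +18.2 dBu.

+18.2 dBu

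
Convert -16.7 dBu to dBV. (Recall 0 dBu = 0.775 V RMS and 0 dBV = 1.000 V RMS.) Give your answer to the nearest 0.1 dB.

The offset between the scales is 20·log₁₀(0.775/1.000) = −2.214 dB.
So dBV = -16.7 − 2.214 = -18.9 dBV.

-18.9 dBV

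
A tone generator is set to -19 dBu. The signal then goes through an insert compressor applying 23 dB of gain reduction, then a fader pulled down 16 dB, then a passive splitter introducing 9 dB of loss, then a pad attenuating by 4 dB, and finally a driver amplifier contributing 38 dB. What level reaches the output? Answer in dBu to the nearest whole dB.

Cascaded gains and losses add directly in dB.
-19 − 23 − 16 − 9 − 4 + 38 = -33 dBu.

-33 dBu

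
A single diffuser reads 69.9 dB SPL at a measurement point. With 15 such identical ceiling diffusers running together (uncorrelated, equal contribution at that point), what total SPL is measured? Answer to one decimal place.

81.7 dB SPL

15 equal incoherent sources raise the level by 10·log₁₀(15) = 11.76 dB.
L_total = 69.9 + 11.76 = 81.7 dB SPL.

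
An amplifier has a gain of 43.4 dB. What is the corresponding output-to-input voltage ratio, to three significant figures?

148

Voltage ratio = 10^(dB/20).
10^(43.4/20) = 10^(2.170) = 148.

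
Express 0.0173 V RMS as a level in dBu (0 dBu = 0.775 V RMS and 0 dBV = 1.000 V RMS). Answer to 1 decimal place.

dBu = 20·log₁₀(V / 0.775 V).
20·log₁₀(0.0173/0.775) = -33.0 dBu.

-33.0 dBu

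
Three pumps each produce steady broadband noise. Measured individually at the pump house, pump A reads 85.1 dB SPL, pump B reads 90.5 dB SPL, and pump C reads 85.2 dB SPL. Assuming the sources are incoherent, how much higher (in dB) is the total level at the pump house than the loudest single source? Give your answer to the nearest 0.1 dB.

2.0 dB

Incoherent sources sum as intensities:
L_total = 10·log₁₀(10^(85.1/10) + 10^(90.5/10) + 10^(85.2/10)) = 92.50 dB SPL.
Excess over the loudest (90.5 dB): 92.50 − 90.5 = 2.0 dB.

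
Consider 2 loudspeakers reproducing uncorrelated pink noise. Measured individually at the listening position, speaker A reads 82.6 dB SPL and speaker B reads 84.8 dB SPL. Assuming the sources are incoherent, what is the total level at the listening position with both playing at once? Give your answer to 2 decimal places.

Uncorrelated sources add in intensity (power), not in dB.
L_total = 10·log₁₀(10^(82.6/10) + 10^(84.8/10)) = 10·log₁₀(484000000) = 86.85 dB SPL.

86.85 dB SPL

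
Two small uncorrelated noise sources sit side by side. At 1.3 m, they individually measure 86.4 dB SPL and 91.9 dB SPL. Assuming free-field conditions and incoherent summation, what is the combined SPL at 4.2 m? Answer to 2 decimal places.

Combined at 1.3 m: 10·log₁₀(10^(86.4/10)+10^(91.9/10)) = 92.978 dB SPL.
Then apply −20·log₁₀(4.2/1.3) = -10.186 dB → 82.79 dB SPL.

82.79 dB SPL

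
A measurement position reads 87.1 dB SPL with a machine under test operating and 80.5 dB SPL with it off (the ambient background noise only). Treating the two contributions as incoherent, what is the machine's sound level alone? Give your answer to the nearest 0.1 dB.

Background correction is a power subtraction:
L_src = 10·log₁₀(10^(87.1/10) − 10^(80.5/10)) = 10·log₁₀(400700000) = 86.0 dB SPL.

86.0 dB SPL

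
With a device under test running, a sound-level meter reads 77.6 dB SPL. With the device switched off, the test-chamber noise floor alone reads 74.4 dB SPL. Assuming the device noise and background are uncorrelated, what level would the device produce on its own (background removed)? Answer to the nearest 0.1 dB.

Background correction is a power subtraction:
L_src = 10·log₁₀(10^(77.6/10) − 10^(74.4/10)) = 10·log₁₀(30000000) = 74.8 dB SPL.

74.8 dB SPL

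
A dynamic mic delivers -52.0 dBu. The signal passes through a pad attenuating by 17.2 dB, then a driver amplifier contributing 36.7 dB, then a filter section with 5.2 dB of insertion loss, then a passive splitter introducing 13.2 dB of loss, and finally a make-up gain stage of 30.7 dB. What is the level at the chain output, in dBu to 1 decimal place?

Cascaded gains and losses add directly in dB.
-52.0 − 17.2 + 36.7 − 5.2 − 13.2 + 30.7 = -20.2 dBu.

-20.2 dBu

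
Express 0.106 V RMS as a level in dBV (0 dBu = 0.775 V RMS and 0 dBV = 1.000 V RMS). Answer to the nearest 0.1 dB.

dBV = 20·log₁₀(V / 1.000 V).
20·log₁₀(0.106/1.000) = -19.5 dBV.

-19.5 dBV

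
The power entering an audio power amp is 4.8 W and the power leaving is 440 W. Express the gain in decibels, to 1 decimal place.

Power is a power quantity, so gain = 10·log₁₀(P_out/P_in).
10·log₁₀(440/4.8) = 10·log₁₀(91.67) = 19.6 dB.

19.6 dB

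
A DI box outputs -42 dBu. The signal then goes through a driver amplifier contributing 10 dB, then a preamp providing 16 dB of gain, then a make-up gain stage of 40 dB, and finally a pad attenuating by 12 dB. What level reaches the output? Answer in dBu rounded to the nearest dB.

Gain stages sum in dB:
-42 + 10 + 16 + 40 − 12 = +12 dBu.

+12 dBu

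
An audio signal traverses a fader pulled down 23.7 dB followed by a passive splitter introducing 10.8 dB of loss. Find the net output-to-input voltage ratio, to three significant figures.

Net gain = (−23.7) + (−10.8) = -34.5 dB.
Voltage ratio = 10^(-34.5/20) = 0.0188.

0.0188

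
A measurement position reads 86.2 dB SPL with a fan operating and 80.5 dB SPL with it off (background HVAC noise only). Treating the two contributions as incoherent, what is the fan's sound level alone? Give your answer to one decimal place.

84.8 dB SPL

Background correction is a power subtraction:
L_src = 10·log₁₀(10^(86.2/10) − 10^(80.5/10)) = 10·log₁₀(304700000) = 84.8 dB SPL.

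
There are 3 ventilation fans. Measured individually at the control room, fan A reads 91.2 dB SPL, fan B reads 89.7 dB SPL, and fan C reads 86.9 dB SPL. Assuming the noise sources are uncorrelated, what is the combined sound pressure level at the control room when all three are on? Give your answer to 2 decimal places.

94.38 dB SPL

Add the sources as powers (linear), then convert back to dB:
L_total = 10·log₁₀(10^(91.2/10) + 10^(89.7/10) + 10^(86.9/10)) = 10·log₁₀(2741000000) = 94.38 dB SPL.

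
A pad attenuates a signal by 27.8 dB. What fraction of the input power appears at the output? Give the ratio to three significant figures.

0.00166

Power ratio = 10^(dB/10).
10^(-27.8/10) = 10^(-2.780) = 0.00166.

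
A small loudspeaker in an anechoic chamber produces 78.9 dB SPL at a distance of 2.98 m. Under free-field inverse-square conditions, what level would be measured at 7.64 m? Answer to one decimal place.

70.7 dB SPL

Inverse-square spreading gives ΔL = −20·log₁₀(d₂/d₁).
ΔL = −20·log₁₀(7.64/2.98) = -8.18 dB, so L₂ = 78.9 + (-8.18) = 70.7 dB SPL.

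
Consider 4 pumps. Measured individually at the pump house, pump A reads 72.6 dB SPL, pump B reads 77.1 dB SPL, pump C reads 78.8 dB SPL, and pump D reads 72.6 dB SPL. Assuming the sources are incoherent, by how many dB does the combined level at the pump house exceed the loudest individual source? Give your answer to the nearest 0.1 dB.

3.3 dB

Uncorrelated sources add in intensity (power), not in dB.
L_total = 10·log₁₀(10^(72.6/10) + 10^(77.1/10) + 10^(78.8/10) + 10^(72.6/10)) = 82.14 dB SPL.
Excess over the loudest (78.8 dB): 82.14 − 78.8 = 3.3 dB.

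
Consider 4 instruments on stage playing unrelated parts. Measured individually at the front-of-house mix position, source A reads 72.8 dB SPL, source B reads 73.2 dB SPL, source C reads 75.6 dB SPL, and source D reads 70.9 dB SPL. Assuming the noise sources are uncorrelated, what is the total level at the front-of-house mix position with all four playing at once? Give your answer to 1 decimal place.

Incoherent sources sum as intensities:
L_total = 10·log₁₀(10^(72.8/10) + 10^(73.2/10) + 10^(75.6/10) + 10^(70.9/10)) = 10·log₁₀(88560000) = 79.5 dB SPL.

79.5 dB SPL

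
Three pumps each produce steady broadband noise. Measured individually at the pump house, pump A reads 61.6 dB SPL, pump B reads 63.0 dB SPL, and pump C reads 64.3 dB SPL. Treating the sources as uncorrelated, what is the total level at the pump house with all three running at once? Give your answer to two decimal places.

67.88 dB SPL

Incoherent sources sum as intensities:
L_total = 10·log₁₀(10^(61.6/10) + 10^(63.0/10) + 10^(64.3/10)) = 10·log₁₀(6132000) = 67.88 dB SPL.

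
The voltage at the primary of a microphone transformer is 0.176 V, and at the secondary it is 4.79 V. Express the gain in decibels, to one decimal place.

Voltage ratio → dB uses the 20·log₁₀ form:
20·log₁₀(4.79/0.176) = 20·log₁₀(27.22) = 28.7 dB.

28.7 dB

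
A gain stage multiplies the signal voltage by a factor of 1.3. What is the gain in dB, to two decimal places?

Voltage ratio → dB uses the 20·log₁₀ form:
20·log₁₀(1.3) = 2.28 dB.

2.28 dB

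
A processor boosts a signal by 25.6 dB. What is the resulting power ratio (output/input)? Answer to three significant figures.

363

Power ratio = 10^(dB/10).
10^(25.6/10) = 10^(2.560) = 363.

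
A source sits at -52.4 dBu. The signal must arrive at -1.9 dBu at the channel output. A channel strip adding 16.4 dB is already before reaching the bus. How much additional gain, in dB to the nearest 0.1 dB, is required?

34.1 dB

The required make-up gain is the shortfall in the dB sum.
G = -1.9 − (-52.4) − 16.4 = 34.1 dB.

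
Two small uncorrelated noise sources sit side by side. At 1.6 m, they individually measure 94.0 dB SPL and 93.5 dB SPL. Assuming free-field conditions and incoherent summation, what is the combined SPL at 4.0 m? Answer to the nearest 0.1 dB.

88.8 dB SPL

Combined at 1.6 m: 10·log₁₀(10^(94.0/10)+10^(93.5/10)) = 96.77 dB SPL.
Then apply −20·log₁₀(4.0/1.6) = -7.96 dB → 88.8 dB SPL.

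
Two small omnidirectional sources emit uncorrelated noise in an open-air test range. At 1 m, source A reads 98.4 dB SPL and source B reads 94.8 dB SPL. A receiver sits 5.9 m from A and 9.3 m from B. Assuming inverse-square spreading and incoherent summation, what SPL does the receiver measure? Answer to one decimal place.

At the listener: L_A = 98.4 − 20·log₁₀(5.9) = 82.98 dB; L_B = 94.8 − 20·log₁₀(9.3) = 75.43 dB.
Combined: 10·log₁₀(10^(82.98/10)+10^(75.43/10)) = 83.7 dB SPL.

83.7 dB SPL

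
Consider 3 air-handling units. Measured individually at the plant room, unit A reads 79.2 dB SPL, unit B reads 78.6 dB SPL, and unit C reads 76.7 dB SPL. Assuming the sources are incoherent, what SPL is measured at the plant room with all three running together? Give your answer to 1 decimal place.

83.1 dB SPL

Add the sources as powers (linear), then convert back to dB:
L_total = 10·log₁₀(10^(79.2/10) + 10^(78.6/10) + 10^(76.7/10)) = 10·log₁₀(202400000) = 83.1 dB SPL.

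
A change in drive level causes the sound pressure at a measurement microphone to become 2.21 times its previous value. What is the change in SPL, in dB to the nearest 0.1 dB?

6.9 dB

Sound pressure is an amplitude quantity: ΔL = 20·log₁₀(p₂/p₁).
20·log₁₀(2.21) = 6.9 dB.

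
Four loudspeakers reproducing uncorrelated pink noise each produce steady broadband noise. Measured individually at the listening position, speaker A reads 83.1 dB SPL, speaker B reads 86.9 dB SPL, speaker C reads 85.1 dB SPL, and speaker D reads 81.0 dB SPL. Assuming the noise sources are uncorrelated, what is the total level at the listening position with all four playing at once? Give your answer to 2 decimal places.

90.58 dB SPL

Uncorrelated sources add in intensity (power), not in dB.
L_total = 10·log₁₀(10^(83.1/10) + 10^(86.9/10) + 10^(85.1/10) + 10^(81.0/10)) = 10·log₁₀(1143000000) = 90.58 dB SPL.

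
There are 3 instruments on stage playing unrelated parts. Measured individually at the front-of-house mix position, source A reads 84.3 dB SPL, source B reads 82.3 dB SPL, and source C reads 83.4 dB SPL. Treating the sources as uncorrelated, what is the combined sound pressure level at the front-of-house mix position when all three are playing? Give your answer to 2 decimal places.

88.18 dB SPL

Incoherent sources sum as intensities:
L_total = 10·log₁₀(10^(84.3/10) + 10^(82.3/10) + 10^(83.4/10)) = 10·log₁₀(657800000) = 88.18 dB SPL.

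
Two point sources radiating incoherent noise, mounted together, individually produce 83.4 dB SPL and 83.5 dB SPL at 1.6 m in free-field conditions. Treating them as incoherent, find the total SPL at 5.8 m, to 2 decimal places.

75.27 dB SPL

Combined at 1.6 m: 10·log₁₀(10^(83.4/10)+10^(83.5/10)) = 86.461 dB SPL.
Then apply −20·log₁₀(5.8/1.6) = -11.186 dB → 75.27 dB SPL.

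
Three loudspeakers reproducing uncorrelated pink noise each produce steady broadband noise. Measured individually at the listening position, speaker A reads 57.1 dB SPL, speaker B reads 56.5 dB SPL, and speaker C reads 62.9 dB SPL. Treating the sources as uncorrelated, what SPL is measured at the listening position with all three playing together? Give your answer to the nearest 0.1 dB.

64.6 dB SPL

Incoherent sources sum as intensities:
L_total = 10·log₁₀(10^(57.1/10) + 10^(56.5/10) + 10^(62.9/10)) = 10·log₁₀(2909000) = 64.6 dB SPL.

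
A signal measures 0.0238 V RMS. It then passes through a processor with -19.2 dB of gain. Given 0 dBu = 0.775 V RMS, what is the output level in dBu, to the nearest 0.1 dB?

-49.5 dBu

Input level: 20·log₁₀(0.0238/0.775) = -30.25 dBu.
Output: -30.25 − 19.2 = -49.5 dBu.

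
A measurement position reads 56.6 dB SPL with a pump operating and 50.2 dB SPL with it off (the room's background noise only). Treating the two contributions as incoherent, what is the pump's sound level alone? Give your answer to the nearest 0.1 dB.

55.5 dB SPL

Background correction is a power subtraction:
L_src = 10·log₁₀(10^(56.6/10) − 10^(50.2/10)) = 10·log₁₀(352400) = 55.5 dB SPL.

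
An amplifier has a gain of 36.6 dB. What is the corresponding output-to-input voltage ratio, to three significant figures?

Voltage ratio = 10^(dB/20).
10^(36.6/20) = 10^(1.830) = 67.6.

67.6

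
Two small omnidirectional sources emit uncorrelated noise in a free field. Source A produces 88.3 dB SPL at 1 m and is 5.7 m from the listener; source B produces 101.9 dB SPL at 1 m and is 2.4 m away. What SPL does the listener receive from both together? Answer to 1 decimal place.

At the listener: L_A = 88.3 − 20·log₁₀(5.7) = 73.18 dB; L_B = 101.9 − 20·log₁₀(2.4) = 94.30 dB.
Combined: 10·log₁₀(10^(73.18/10)+10^(94.30/10)) = 94.3 dB SPL.

94.3 dB SPL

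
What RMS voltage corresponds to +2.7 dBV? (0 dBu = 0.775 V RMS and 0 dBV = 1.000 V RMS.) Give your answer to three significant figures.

1.36 V

V = 1.000 V × 10^(+2.7/20).
= 1.000 × 1.365 = 1.36 V.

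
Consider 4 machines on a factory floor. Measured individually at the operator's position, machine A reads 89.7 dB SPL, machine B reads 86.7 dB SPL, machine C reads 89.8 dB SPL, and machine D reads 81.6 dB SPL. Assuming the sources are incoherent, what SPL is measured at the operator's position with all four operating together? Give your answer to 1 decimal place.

94.0 dB SPL

Add the sources as powers (linear), then convert back to dB:
L_total = 10·log₁₀(10^(89.7/10) + 10^(86.7/10) + 10^(89.8/10) + 10^(81.6/10)) = 10·log₁₀(2501000000) = 94.0 dB SPL.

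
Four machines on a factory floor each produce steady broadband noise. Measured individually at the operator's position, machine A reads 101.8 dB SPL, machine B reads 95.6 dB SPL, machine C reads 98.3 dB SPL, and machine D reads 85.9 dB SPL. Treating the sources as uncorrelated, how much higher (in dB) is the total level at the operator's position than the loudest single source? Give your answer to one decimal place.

Add the sources as powers (linear), then convert back to dB:
L_total = 10·log₁₀(10^(101.8/10) + 10^(95.6/10) + 10^(98.3/10) + 10^(85.9/10)) = 104.14 dB SPL.
Excess over the loudest (101.8 dB): 104.14 − 101.8 = 2.3 dB.

2.3 dB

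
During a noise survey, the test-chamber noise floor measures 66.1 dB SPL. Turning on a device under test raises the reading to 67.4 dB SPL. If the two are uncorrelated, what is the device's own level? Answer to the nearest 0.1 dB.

61.5 dB SPL

Background correction is a power subtraction:
L_src = 10·log₁₀(10^(67.4/10) − 10^(66.1/10)) = 10·log₁₀(1422000) = 61.5 dB SPL.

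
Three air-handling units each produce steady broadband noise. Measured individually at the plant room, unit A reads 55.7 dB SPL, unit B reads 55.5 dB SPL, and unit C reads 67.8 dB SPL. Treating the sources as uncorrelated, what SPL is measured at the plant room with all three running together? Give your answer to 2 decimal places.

Add the sources as powers (linear), then convert back to dB:
L_total = 10·log₁₀(10^(55.7/10) + 10^(55.5/10) + 10^(67.8/10)) = 10·log₁₀(6752000) = 68.29 dB SPL.

68.29 dB SPL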